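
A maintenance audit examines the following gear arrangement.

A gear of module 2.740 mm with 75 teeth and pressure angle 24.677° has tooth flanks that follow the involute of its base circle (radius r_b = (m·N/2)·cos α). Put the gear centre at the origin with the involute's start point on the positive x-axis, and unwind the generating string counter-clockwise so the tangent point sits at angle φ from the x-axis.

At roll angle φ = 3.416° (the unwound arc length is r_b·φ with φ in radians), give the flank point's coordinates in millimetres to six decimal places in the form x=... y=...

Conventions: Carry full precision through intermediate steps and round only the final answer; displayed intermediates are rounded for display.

x=93.532236 y=0.006593

topology: single-mesh involute geometry — m = 2.740, N = 75
pitch radius r_p = m·N/2 = 2.740·75/2 = 102.750000
base radius r_b = r_p·cos α = 102.750000·cos 24.677° = 93.366443
roll angle φ = 3.416° = 0.05962045 rad
x = r_b·(cos φ + φ·sin φ) = 93.532236
y = r_b·(sin φ − φ·cos φ) = 0.006593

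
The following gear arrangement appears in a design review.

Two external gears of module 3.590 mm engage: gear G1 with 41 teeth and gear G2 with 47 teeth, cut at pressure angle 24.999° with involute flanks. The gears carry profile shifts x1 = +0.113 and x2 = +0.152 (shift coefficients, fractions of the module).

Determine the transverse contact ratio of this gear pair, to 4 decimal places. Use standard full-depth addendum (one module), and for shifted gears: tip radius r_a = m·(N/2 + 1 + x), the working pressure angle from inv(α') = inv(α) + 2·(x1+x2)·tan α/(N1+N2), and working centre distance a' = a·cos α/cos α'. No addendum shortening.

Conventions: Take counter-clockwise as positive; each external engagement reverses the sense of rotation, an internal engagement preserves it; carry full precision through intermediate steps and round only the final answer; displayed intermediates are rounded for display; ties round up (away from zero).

topology: single-mesh involute geometry — m = 3.590, 41T/47T pair
base radii: r_b1 = 66.700264, r_b2 = 76.461279
tip radii: r_a1 = 77.590670, r_a2 = 88.500680
inv(α') = inv(24.999°) + 2·(+0.113+0.152)·tan α/(41+47) = 0.03277987  ⇒  α' = 25.71532°
a' = a·cos α / cos α' = 157.9600·cos 24.999°/cos 25.71532° = 158.898710
action lengths: √(r_a1²−r_b1²) = 39.640721, √(r_a2²−r_b2²) = 44.565045
base pitch p_b = π·m·cos α = 10.221710
CR = (39.640721 + 44.565045 − 158.898710·sin 25.71532°)/10.221710 = 1.492863
contact ratio ≈ 1.4929

1.4929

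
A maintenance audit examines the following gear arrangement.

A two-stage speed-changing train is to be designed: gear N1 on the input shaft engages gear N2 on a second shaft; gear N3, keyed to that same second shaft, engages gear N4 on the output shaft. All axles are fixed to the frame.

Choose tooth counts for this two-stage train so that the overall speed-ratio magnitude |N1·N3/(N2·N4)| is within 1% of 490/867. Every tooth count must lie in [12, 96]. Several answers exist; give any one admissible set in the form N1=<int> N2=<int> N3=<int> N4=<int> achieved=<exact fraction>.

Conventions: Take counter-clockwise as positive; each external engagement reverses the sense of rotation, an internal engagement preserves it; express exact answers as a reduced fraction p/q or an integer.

design class (target 490/867): fixed-axis compound train
target = 490/867 in lowest terms: an exact hit needs N1·N3 = k·490 and N2·N4 = k·867 for one integer k, every count in [12, 96]; additionally prefer no 1:1 stage (N1 ≠ N2, N3 ≠ N4)
k = 1: N1·N3 = 490 = 14·35, N2·N4 = 867 = 17·51
achieved = 14·35/(17·51) = 490/867; |achieved − target| = 0 ≤ 49/8670 ✓

N1=14 N2=17 N3=35 N4=51 achieved=490/867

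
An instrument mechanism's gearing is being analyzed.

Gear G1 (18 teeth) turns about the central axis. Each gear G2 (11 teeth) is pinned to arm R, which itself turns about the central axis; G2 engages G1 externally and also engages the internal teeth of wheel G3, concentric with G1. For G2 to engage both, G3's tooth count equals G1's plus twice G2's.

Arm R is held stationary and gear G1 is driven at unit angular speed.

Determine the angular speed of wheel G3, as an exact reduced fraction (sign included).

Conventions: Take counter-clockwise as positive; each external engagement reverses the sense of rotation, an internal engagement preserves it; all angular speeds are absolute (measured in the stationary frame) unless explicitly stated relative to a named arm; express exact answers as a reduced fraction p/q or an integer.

recognized (axles ride arm R): planetary set, 18/11/40 teeth
ring teeth: 18 + 2·11 = 40
18(ω_sun−ω_arm) = −40(ω_ring−ω_arm),  ω_arm = 0, ω_sun = 1
ω_ring = 0 − (18/40)(1−0) = -9/20
exact speed ratio = -9/20

-9/20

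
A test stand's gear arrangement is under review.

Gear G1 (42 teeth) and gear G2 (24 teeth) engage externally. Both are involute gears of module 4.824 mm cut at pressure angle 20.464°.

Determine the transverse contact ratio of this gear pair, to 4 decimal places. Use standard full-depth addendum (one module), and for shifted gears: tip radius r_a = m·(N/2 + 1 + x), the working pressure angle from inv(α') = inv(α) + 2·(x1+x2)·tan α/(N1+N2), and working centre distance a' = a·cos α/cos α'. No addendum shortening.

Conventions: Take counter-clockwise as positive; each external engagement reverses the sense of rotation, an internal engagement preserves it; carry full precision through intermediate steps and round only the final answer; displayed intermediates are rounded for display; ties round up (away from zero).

1.6422

recognized (one external pair, fixed centres): single-mesh tooth geometry, m = 4.824, N1 = 42, N2 = 24
base radii: r_b1 = 94.910912, r_b2 = 54.234807
tip radii: r_a1 = 106.128000, r_a2 = 62.712000
no profile shift: α' = α, a' = a
action lengths: √(r_a1²−r_b1²) = 47.487590, √(r_a2²−r_b2²) = 31.486198
base pitch p_b = π·m·cos α = 14.198639
CR = (47.487590 + 31.486198 − 159.192000·sin 20.46400°)/14.198639 = 1.642219
contact ratio ≈ 1.6422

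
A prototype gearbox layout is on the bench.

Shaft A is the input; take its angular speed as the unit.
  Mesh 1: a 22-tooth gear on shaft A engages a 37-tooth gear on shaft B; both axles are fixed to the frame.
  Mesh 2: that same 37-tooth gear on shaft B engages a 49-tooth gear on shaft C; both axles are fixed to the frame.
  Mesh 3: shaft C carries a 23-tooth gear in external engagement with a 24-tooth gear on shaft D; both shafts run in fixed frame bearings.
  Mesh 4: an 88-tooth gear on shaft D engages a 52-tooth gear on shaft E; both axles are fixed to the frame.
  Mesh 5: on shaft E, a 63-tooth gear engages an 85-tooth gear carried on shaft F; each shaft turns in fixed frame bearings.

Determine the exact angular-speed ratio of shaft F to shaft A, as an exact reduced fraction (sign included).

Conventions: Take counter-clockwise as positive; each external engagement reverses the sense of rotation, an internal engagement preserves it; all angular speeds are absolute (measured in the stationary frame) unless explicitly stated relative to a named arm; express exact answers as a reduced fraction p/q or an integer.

-8349/15470

class = fixed-axis compound train [5 meshes; 5 ratios multiply, 5 sense flips]
mesh 1 [22T→37T]: running ratio 22/37, sense −
mesh 2 [37T→49T]: running ratio 22/49, sense +
mesh 3 [23T→24T]: running ratio 253/588, sense −
mesh 4 [88T→52T]: running ratio 2783/3822, sense +
mesh 5 [63T→85T]: running ratio 8349/15470, sense −
ω_out/ω_in = -8349/15470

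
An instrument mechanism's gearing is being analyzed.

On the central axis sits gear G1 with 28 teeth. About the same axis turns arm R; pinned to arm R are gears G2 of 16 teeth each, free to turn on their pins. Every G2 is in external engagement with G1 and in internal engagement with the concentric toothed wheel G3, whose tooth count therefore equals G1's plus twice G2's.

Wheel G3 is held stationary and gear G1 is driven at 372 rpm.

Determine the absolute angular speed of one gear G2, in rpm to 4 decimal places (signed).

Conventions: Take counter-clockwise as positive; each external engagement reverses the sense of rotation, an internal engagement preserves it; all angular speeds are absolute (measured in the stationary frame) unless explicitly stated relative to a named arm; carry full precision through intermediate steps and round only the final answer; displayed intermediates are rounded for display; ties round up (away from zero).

planetary set (28T centre, 16T on arm, 60T internal) — Willis relation
normalise by the input: solve with ω_sun = 1, then scale by 372 rpm
ring teeth: 28 + 2·16 = 60
28(ω_sun−ω_arm) = −60(ω_ring−ω_arm),  ω_ring = 0, ω_sun = 1
28(1−ω_arm) = −60(0−ω_arm)  ⇒  88·ω_arm = 28  ⇒  ω_arm = 7/22
sun–planet mesh: 28·(1−7/22) = −16·(ω_p−ω_arm)  ⇒  ω_p−ω_arm = -105/88
ω_p = 7/22 − 105/88 = -7/8
scale: ω_p = -7/8 × 372 rpm = -325.5000 rpm

-325.5000 rpm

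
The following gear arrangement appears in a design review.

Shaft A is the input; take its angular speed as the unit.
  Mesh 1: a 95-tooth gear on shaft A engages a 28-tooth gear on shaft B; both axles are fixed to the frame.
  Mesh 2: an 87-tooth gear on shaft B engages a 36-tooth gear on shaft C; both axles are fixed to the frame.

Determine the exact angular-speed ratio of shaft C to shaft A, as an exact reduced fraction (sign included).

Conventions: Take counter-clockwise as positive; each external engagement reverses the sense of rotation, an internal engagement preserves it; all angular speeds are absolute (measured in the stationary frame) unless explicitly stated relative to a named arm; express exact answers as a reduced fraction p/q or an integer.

class = fixed-axis compound train [2 meshes; 2 ratios multiply, 2 sense flips]
mesh 1 [95T→28T]: running ratio 95/28, sense −
mesh 2 [87T→36T]: running ratio 2755/336, sense +
ω_out/ω_in = 2755/336

2755/336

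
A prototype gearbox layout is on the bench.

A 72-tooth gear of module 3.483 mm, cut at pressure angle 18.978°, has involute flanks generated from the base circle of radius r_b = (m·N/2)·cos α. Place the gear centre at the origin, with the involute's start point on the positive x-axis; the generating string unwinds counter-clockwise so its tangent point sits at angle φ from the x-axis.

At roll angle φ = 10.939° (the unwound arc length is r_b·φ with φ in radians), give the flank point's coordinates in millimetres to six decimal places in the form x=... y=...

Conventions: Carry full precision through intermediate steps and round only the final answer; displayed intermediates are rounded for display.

x=120.713739 y=0.274058

topology: single-mesh involute geometry — m = 3.483, N = 72
pitch radius r_p = m·N/2 = 3.483·72/2 = 125.388000
base radius r_b = r_p·cos α = 125.388000·cos 18.978° = 118.572349
roll angle φ = 10.939° = 0.19092157 rad
x = r_b·(cos φ + φ·sin φ) = 120.713739
y = r_b·(sin φ − φ·cos φ) = 0.274058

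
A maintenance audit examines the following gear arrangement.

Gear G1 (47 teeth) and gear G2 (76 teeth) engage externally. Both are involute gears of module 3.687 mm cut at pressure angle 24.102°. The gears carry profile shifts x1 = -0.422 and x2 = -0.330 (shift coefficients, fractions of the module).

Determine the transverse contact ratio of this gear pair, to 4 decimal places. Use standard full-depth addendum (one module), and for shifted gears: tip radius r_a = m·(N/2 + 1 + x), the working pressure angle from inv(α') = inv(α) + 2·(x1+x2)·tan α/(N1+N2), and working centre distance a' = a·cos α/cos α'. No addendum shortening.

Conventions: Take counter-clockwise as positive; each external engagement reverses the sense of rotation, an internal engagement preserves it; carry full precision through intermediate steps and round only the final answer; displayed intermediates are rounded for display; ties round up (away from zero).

1.7029

topology: single-mesh involute geometry — m = 3.687, 47T/76T pair
base radii: r_b1 = 79.090826, r_b2 = 127.891548
tip radii: r_a1 = 88.775586, r_a2 = 142.576290
inv(α') = inv(24.102°) + 2·(-0.422-0.330)·tan α/(47+76) = 0.02123405  ⇒  α' = 22.40592°
a' = a·cos α / cos α' = 226.7505·cos 24.102°/cos 22.40592° = 223.884130
action lengths: √(r_a1²−r_b1²) = 40.320540, √(r_a2²−r_b2²) = 63.021825
base pitch p_b = π·m·cos α = 10.573241
CR = (40.320540 + 63.021825 − 223.884130·sin 22.40592°)/10.573241 = 1.702920
contact ratio ≈ 1.7029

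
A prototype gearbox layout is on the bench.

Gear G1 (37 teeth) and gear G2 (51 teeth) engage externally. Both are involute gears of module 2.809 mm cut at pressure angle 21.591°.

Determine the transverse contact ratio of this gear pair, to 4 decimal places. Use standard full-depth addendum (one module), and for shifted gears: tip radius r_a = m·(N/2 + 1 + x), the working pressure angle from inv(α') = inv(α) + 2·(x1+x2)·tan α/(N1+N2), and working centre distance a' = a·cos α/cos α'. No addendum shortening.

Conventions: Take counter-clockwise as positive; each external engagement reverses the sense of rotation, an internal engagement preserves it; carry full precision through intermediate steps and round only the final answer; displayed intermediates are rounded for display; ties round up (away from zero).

topology: single-mesh involute geometry — m = 2.809, 37T/51T pair
base radii: r_b1 = 48.320234, r_b2 = 66.603566
tip radii: r_a1 = 54.775500, r_a2 = 74.438500
no profile shift: α' = α, a' = a
action lengths: √(r_a1²−r_b1²) = 25.797488, √(r_a2²−r_b2²) = 33.242372
base pitch p_b = π·m·cos α = 8.205540
CR = (25.797488 + 33.242372 − 123.596000·sin 21.59100°)/8.205540 = 1.652443
contact ratio ≈ 1.6524

1.6524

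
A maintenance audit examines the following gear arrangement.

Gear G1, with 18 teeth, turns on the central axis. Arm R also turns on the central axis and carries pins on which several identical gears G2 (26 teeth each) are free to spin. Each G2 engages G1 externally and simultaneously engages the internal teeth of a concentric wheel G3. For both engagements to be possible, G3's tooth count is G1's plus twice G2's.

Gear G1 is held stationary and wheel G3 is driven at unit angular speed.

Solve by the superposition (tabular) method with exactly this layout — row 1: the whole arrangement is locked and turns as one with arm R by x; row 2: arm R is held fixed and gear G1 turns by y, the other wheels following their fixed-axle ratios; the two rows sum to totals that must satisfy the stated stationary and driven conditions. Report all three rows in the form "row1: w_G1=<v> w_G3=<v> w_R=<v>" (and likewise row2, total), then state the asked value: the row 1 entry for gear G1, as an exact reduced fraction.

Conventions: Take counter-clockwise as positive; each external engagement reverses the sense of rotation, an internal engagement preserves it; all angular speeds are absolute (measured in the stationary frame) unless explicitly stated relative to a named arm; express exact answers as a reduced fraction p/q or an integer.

recognized (axles ride arm R): planetary set, 18/26/70 teeth
superposition row 1 [locked train]: every member turns x
row 2: sun turns y, ring = −(18/70)·y, arm 0
boundary: total ω_sun = x + y = 0 and total ω_ring = x − (18/70)·y = 1  ⇒  y = -35/44, x = 35/44
row 2 ring = −(18/70)·(-35/44) = 9/44
totals (row 1 + row 2): sun 35/44 + (-35/44) = 0, ring 35/44 + 9/44 = 1, arm 35/44 + 0 = 35/44
asked cell (row1, sun) = 35/44

row1: w_G1=35/44 w_G3=35/44 w_R=35/44
row2: w_G1=-35/44 w_G3=9/44 w_R=0
total: w_G1=0 w_G3=1 w_R=35/44
asked value: 35/44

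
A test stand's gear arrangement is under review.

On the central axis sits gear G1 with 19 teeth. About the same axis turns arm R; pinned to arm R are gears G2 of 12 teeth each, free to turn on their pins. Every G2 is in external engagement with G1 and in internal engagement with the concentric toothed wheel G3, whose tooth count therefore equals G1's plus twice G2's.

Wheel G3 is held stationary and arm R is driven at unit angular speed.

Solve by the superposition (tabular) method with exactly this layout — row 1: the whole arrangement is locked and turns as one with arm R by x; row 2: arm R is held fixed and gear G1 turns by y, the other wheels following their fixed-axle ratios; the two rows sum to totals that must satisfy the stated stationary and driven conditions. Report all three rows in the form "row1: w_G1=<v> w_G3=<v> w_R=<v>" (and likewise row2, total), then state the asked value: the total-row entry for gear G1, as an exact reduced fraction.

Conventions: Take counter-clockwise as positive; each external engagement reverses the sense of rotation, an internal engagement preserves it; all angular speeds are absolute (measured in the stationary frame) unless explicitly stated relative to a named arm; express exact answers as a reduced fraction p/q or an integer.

row1: w_G1=1 w_G3=1 w_R=1
row2: w_G1=43/19 w_G3=-1 w_R=0
total: w_G1=62/19 w_G3=0 w_R=1
asked value: 62/19

planetary set (19T centre, 12T on arm, 43T internal) — Willis relation
row 1 — lock + rotate with arm: ω_sun = ω_ring = ω_arm = x
row 2 (arm held, sun turns y): ω_ring = −(19/43)·y, ω_arm = 0
boundary: total ω_ring = x − (19/43)·y = 0 and total ω_arm = x = 1  ⇒  y = 43/19, x = 1
row 2 ring = −(19/43)·43/19 = -1
totals (row 1 + row 2): sun 1 + 43/19 = 62/19, ring 1 + (-1) = 0, arm 1 + 0 = 1
asked cell (total, sun) = 62/19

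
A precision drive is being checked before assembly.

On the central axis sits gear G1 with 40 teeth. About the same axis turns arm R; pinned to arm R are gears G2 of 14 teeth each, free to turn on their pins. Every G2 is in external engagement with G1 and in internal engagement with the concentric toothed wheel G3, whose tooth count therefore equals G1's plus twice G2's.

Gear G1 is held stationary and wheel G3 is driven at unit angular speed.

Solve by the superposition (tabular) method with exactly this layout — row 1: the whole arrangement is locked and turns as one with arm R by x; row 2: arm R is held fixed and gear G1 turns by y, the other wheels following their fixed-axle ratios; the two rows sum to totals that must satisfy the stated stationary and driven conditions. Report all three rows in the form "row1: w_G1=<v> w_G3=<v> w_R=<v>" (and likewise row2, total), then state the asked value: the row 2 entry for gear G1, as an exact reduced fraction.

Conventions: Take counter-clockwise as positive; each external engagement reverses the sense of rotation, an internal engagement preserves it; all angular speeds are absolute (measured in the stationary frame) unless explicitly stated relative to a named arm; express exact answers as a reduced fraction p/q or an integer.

row1: w_G1=17/27 w_G3=17/27 w_R=17/27
row2: w_G1=-17/27 w_G3=10/27 w_R=0
total: w_G1=0 w_G3=1 w_R=17/27
asked value: -17/27

topology: planetary set — G1 40T / G2 14T / G3 68T, arm = carrier (Willis)
superposition row 1 [locked train]: every member turns x
row 2 — arm fixed, fixed-axis ratios: sun y, ring −(40/68)·y, arm 0
boundary: total ω_sun = x + y = 0 and total ω_ring = x − (40/68)·y = 1  ⇒  y = -17/27, x = 17/27
row 2 ring = −(40/68)·(-17/27) = 10/27
totals (row 1 + row 2): sun 17/27 + (-17/27) = 0, ring 17/27 + 10/27 = 1, arm 17/27 + 0 = 17/27
asked cell (row2, sun) = -17/27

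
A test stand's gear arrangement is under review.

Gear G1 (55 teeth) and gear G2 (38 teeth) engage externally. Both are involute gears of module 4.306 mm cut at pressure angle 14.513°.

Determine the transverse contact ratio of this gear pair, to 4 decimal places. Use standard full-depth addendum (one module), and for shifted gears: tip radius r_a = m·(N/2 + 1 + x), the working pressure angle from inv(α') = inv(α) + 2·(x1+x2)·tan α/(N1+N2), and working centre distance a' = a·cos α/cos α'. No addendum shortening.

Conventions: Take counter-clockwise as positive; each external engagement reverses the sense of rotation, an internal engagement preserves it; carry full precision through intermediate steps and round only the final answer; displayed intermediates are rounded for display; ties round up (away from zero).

topology: single-mesh involute geometry — m = 4.306, 55T/38T pair
base radii: r_b1 = 114.636473, r_b2 = 79.203381
tip radii: r_a1 = 122.721000, r_a2 = 86.120000
no profile shift: α' = α, a' = a
action lengths: √(r_a1²−r_b1²) = 43.805513, √(r_a2²−r_b2²) = 33.815363
base pitch p_b = π·m·cos α = 13.096040
CR = (43.805513 + 33.815363 − 200.229000·sin 14.51300°)/13.096040 = 2.095561
contact ratio ≈ 2.0956

2.0956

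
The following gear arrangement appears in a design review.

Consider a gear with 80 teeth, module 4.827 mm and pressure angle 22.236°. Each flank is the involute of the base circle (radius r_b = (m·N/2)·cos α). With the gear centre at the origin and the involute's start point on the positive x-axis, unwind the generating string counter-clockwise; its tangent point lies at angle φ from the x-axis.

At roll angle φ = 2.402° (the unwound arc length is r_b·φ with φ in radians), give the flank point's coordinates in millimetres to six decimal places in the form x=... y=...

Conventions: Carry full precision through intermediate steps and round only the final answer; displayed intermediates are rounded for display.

x=178.878203 y=0.004389

single-mesh involute tooth geometry (80T wheel at module 4.827)
pitch radius r_p = m·N/2 = 4.827·80/2 = 193.080000
base radius r_b = r_p·cos α = 193.080000·cos 22.236° = 178.721219
roll angle φ = 2.402° = 0.04192281 rad
x = r_b·(cos φ + φ·sin φ) = 178.878203
y = r_b·(sin φ − φ·cos φ) = 0.004389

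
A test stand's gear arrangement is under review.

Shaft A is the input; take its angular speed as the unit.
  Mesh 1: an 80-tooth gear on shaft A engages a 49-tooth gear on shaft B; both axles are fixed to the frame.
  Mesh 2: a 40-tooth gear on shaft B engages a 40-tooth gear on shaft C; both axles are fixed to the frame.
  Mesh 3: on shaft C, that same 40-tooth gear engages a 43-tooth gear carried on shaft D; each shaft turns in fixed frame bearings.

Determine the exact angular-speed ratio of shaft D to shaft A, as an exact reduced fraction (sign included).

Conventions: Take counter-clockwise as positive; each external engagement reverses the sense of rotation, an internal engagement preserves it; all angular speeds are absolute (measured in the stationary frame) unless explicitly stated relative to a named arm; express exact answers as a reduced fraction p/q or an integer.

class = fixed-axis compound train [3 meshes; 3 ratios multiply, 3 sense flips]
mesh 1 [80T→49T]: running ratio 80/49, sense −
mesh 2 [40T→40T]: running ratio 80/49, sense +
mesh 3 [40T→43T]: running ratio 3200/2107, sense −
ω_out/ω_in = -3200/2107

-3200/2107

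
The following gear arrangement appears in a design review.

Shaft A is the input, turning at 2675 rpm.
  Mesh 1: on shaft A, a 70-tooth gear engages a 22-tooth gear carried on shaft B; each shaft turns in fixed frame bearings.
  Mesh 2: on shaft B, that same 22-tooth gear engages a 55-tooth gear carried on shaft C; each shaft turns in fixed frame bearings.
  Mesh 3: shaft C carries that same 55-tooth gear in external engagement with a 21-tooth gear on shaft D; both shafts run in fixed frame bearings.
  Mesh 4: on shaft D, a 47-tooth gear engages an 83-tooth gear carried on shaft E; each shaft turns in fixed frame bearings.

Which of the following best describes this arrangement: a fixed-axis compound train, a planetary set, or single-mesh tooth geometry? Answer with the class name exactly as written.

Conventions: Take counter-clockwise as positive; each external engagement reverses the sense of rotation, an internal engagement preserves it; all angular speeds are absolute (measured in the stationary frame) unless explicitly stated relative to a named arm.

4-mesh fixed-axis compound train (all bearings frame-fixed)
classification: fixed-axis compound train

fixed-axis compound train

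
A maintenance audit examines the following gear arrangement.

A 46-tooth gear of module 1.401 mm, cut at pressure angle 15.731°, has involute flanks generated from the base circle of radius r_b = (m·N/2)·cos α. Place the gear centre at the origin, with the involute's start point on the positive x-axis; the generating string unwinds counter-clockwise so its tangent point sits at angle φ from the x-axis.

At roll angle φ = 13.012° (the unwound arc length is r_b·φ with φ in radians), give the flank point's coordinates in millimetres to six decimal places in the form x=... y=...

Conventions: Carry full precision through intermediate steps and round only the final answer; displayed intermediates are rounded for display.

recognized (one wheel, involute flank): single-mesh tooth geometry, m = 1.401, N = 46
pitch radius r_p = m·N/2 = 1.401·46/2 = 32.223000
base radius r_b = r_p·cos α = 32.223000·cos 15.731° = 31.016094
roll angle φ = 13.012° = 0.22710224 rad
x = r_b·(cos φ + φ·sin φ) = 31.805645
y = r_b·(sin φ − φ·cos φ) = 0.120473

x=31.805645 y=0.120473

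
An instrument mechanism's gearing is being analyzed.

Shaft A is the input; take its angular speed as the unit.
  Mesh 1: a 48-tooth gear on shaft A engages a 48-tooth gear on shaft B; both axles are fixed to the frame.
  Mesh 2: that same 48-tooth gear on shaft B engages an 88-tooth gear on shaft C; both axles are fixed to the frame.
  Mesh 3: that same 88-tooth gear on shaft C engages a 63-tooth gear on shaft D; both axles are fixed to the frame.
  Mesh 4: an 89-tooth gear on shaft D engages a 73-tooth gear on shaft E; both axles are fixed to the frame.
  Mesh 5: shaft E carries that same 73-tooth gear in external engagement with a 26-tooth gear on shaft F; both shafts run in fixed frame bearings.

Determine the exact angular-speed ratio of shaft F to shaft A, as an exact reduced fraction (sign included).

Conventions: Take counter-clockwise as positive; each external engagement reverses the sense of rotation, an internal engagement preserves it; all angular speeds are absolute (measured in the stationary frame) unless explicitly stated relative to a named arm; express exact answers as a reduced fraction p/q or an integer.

class = fixed-axis compound train [5 meshes; 5 ratios multiply, 5 sense flips]
mesh 1 [48T→48T]: running ratio 1, sense −
mesh 2 [48T→88T]: running ratio 6/11, sense +
mesh 3 [88T→63T]: running ratio 16/21, sense −
mesh 4 [89T→73T]: running ratio 1424/1533, sense +
mesh 5 [73T→26T]: running ratio 712/273, sense −
ω_out/ω_in = -712/273

-712/273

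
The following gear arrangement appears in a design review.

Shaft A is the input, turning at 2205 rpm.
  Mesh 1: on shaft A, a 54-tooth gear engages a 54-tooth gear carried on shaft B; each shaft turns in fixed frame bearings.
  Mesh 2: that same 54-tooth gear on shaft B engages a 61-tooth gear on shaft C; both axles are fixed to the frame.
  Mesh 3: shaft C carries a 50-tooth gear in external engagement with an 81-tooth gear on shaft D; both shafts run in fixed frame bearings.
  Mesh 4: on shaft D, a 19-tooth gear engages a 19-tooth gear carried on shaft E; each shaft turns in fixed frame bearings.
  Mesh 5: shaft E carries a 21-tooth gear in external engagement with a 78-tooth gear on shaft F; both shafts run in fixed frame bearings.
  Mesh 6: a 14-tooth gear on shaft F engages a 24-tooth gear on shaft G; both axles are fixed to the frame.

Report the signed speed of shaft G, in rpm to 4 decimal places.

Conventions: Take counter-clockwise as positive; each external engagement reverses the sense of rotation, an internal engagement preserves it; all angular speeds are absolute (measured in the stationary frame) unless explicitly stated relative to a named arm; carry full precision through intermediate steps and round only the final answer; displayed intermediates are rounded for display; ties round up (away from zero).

6-mesh fixed-axis compound train (all bearings frame-fixed)
mesh 1 [54T→54T]: ω = 2205.0000×54/54 = 2205.0000 rpm, sense flips to −
mesh 2 [54T→61T]: ω = 2205.0000×54/61 = 1951.9672 rpm, sense flips to +
mesh 3 [50T→81T]: ω = 1951.9672×50/81 = 1204.9180 rpm, sense flips to −
mesh 4 [19T→19T]: ω = 1204.9180×19/19 = 1204.9180 rpm, sense flips to +
mesh 5 [21T→78T]: ω = 1204.9180×21/78 = 324.4010 rpm, sense flips to −
mesh 6 [14T→24T]: ω = 324.4010×14/24 = 189.2339 rpm, sense flips to +
signed output speed = +189.2339 rpm

+189.2339 rpm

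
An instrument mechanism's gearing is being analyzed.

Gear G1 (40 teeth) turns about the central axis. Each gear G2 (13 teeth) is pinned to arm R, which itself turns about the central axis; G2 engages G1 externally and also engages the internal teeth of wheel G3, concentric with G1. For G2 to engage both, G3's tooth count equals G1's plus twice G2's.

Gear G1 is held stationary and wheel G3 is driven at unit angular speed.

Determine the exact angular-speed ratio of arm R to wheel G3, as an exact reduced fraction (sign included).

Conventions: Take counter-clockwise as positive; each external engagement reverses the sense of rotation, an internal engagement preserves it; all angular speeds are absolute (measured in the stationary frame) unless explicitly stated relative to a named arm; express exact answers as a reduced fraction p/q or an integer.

class = planetary set [G3 = 40+2·13 = 66; Willis about the carrier]
ring teeth: 40 + 2·13 = 66
40(ω_sun−ω_arm) = −66(ω_ring−ω_arm),  ω_sun = 0, ω_ring = 1
40(0−ω_arm) = −66(1−ω_arm)  ⇒  106·ω_arm = 66  ⇒  ω_arm = 33/53
ω_out/ω_in = 33/53

33/53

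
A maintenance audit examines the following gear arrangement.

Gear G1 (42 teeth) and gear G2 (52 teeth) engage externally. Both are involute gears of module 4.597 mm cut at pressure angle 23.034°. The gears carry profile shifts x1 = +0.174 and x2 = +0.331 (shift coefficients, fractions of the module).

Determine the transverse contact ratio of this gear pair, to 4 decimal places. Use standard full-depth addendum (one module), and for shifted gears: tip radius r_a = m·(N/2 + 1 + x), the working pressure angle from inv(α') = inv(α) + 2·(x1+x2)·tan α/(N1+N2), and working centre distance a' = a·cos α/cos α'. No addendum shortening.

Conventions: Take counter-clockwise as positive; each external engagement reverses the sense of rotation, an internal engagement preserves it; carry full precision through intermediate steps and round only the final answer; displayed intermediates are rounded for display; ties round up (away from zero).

recognized (one external pair, fixed centres): single-mesh tooth geometry, m = 4.597, N1 = 42, N2 = 52
base radii: r_b1 = 88.840378, r_b2 = 109.992849
tip radii: r_a1 = 101.933878, r_a2 = 125.640607
inv(α') = inv(23.034°) + 2·(+0.174+0.331)·tan α/(42+52) = 0.02772456  ⇒  α' = 24.39019°
a' = a·cos α / cos α' = 216.0590·cos 23.034°/cos 24.39019° = 218.317066
action lengths: √(r_a1²−r_b1²) = 49.979023, √(r_a2²−r_b2²) = 60.721786
base pitch p_b = π·m·cos α = 13.290489
CR = (49.979023 + 60.721786 − 218.317066·sin 24.39019°)/13.290489 = 1.546001
contact ratio ≈ 1.5460

1.5460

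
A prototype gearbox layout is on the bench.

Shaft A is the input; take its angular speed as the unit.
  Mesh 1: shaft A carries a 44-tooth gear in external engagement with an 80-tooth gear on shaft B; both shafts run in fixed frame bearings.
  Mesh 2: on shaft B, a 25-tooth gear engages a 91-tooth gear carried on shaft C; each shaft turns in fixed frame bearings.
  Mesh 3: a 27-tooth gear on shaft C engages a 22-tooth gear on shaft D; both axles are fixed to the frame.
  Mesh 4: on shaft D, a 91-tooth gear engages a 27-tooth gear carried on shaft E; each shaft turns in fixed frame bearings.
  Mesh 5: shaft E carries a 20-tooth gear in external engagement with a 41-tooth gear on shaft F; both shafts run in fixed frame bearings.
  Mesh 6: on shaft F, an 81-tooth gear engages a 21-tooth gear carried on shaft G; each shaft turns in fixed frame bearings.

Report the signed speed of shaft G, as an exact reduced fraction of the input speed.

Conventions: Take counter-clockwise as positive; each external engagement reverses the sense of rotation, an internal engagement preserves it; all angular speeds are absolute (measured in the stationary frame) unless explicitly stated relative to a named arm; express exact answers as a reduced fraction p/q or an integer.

675/574

6-mesh fixed-axis compound train (all bearings frame-fixed)
mesh 1 [44T→80T]: |ω|/ω_in = 1×44/80 = 11/20, sense flips to −
mesh 2 [25T→91T]: |ω|/ω_in = (11/20)×25/91 = 55/364, sense flips to +
mesh 3 [27T→22T]: |ω|/ω_in = (55/364)×27/22 = 135/728, sense flips to −
mesh 4 [91T→27T]: |ω|/ω_in = (135/728)×91/27 = 5/8, sense flips to +
mesh 5 [20T→41T]: |ω|/ω_in = (5/8)×20/41 = 25/82, sense flips to −
mesh 6 [81T→21T]: |ω|/ω_in = (25/82)×81/21 = 675/574, sense flips to +
signed output speed (× input speed) = 675/574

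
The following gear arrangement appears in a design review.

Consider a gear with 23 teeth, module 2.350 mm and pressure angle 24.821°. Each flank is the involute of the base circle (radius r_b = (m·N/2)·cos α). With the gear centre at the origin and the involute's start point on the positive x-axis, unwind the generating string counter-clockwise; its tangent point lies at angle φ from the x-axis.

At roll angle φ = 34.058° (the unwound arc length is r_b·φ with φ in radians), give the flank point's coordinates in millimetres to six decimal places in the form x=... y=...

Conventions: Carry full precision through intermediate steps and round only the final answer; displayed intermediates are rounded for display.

recognized (one wheel, involute flank): single-mesh tooth geometry, m = 2.350, N = 23
pitch radius r_p = m·N/2 = 2.350·23/2 = 27.025000
base radius r_b = r_p·cos α = 27.025000·cos 24.821° = 24.528530
roll angle φ = 34.058° = 0.59442424 rad
x = r_b·(cos φ + φ·sin φ) = 28.486640
y = r_b·(sin φ − φ·cos φ) = 1.657357

x=28.486640 y=1.657357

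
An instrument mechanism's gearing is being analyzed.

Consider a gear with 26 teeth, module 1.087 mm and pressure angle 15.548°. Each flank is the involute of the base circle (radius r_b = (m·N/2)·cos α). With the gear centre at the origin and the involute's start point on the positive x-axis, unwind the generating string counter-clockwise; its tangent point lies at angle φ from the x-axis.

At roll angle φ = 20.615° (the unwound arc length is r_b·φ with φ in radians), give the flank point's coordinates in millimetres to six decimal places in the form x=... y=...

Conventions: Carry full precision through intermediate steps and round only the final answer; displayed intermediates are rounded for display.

single-mesh involute tooth geometry (26T wheel at module 1.087)
pitch radius r_p = m·N/2 = 1.087·26/2 = 14.131000
base radius r_b = r_p·cos α = 14.131000·cos 15.548° = 13.613893
roll angle φ = 20.615° = 0.35979963 rad
x = r_b·(cos φ + φ·sin φ) = 14.466777
y = r_b·(sin φ − φ·cos φ) = 0.208646

x=14.466777 y=0.208646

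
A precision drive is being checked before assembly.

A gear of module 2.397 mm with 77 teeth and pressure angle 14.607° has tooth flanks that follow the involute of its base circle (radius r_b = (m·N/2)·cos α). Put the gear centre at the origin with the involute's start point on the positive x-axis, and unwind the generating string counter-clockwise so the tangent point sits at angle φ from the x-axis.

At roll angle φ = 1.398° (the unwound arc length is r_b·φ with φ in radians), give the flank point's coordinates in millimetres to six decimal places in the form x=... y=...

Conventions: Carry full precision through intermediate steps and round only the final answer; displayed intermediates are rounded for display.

class = single-mesh tooth geometry [base-circle involute, m = 2.397, 77T]
pitch radius r_p = m·N/2 = 2.397·77/2 = 92.284500
base radius r_b = r_p·cos α = 92.284500·cos 14.607° = 89.301714
roll angle φ = 1.398° = 0.02439970 rad
x = r_b·(cos φ + φ·sin φ) = 89.328293
y = r_b·(sin φ − φ·cos φ) = 0.000432

x=89.328293 y=0.000432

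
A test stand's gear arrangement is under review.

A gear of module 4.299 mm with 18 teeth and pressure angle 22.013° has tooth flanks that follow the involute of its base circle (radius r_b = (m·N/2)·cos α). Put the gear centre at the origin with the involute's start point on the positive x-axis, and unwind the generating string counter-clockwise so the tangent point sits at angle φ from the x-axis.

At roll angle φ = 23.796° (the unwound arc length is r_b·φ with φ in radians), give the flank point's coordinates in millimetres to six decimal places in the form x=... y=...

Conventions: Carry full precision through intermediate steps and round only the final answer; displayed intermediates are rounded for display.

recognized (one wheel, involute flank): single-mesh tooth geometry, m = 4.299, N = 18
pitch radius r_p = m·N/2 = 4.299·18/2 = 38.691000
base radius r_b = r_p·cos α = 38.691000·cos 22.013° = 35.870381
roll angle φ = 23.796° = 0.41531855 rad
x = r_b·(cos φ + φ·sin φ) = 38.831881
y = r_b·(sin φ − φ·cos φ) = 0.841878

x=38.831881 y=0.841878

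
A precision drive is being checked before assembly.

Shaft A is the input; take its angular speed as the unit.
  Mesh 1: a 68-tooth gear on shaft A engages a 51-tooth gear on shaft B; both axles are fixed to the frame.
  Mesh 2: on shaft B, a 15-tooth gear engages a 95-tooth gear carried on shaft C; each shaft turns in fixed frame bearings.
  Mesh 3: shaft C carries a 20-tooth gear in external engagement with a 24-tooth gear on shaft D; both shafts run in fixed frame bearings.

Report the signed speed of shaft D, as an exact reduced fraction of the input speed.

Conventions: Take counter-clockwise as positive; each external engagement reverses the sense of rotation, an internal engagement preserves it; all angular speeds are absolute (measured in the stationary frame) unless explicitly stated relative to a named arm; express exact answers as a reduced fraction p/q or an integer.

-10/57

3-mesh fixed-axis compound train (all bearings frame-fixed)
mesh 1 [68T→51T]: |ω|/ω_in = 1×68/51 = 4/3, sense flips to −
mesh 2 [15T→95T]: |ω|/ω_in = (4/3)×15/95 = 4/19, sense flips to +
mesh 3 [20T→24T]: |ω|/ω_in = (4/19)×20/24 = 10/57, sense flips to −
signed output speed (× input speed) = -10/57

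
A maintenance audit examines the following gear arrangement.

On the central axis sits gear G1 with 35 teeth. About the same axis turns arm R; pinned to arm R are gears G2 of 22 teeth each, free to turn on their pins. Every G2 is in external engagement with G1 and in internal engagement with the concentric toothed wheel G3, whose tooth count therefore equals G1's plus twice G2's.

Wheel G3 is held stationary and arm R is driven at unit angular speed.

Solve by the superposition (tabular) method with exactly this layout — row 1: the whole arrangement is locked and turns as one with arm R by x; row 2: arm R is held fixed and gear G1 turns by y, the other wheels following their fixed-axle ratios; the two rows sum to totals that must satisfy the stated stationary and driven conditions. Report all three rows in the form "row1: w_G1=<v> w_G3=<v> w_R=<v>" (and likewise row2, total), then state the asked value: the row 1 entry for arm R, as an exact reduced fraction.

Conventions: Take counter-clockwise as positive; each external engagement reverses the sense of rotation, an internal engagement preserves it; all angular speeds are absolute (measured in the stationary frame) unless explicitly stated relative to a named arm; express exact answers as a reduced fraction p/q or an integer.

row1: w_G1=1 w_G3=1 w_R=1
row2: w_G1=79/35 w_G3=-1 w_R=0
total: w_G1=114/35 w_G3=0 w_R=1
asked value: 1

class = planetary set [G3 = 35+2·22 = 79; Willis about the carrier]
row 1 — lock + rotate with arm: ω_sun = ω_ring = ω_arm = x
row 2: sun turns y, ring = −(35/79)·y, arm 0
boundary: total ω_ring = x − (35/79)·y = 0 and total ω_arm = x = 1  ⇒  y = 79/35, x = 1
row 2 ring = −(35/79)·79/35 = -1
totals (row 1 + row 2): sun 1 + 79/35 = 114/35, ring 1 + (-1) = 0, arm 1 + 0 = 1
asked cell (row1, arm) = 1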